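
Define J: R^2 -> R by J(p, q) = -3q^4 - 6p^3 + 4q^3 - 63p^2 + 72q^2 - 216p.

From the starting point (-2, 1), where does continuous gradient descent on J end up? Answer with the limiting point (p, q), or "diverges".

J is separable, so gradient descent decouples: p follows -∂J/∂p, q follows -∂J/∂q.
∂J/∂p = -18(p + 3)(p + 4); at p=-2 this is -36, so p increases.
∂J/∂q = -12q(q - 4)(q + 3); at q=1 this is 144, so q decreases.
The p-coordinate has no critical point in that direction and runs off to infinity.

diverges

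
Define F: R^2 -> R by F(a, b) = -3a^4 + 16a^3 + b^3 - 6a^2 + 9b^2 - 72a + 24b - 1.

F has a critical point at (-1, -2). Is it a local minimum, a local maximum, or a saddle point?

saddle point

The mixed partial ∂²F/∂a∂b is 0, so the Hessian at any point is diag(F_aa, F_bb) = diag(12(-3a^2 + 8a - 1), 6(b + 3)).
At (-1, -2): H = diag(-144, 6).
The eigenvalues have opposite signs, so H is indefinite: a saddle point.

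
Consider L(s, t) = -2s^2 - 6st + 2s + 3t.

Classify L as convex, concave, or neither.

neither

L is quadratic, so its Hessian is the constant matrix H = [[-4, -6], [-6, 0]].
det(H) = -36, tr(H) = -4.
det(H) < 0, so H is indefinite: neither convex nor concave.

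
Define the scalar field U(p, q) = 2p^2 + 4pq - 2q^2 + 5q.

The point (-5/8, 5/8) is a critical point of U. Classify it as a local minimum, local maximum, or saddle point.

saddle point

The Hessian of U is constant: H = [[4, 4], [4, -4]].
det(H) = 4·(-4) − 4² = -32.
Since det(H) < 0, H is indefinite and the critical point is a saddle point.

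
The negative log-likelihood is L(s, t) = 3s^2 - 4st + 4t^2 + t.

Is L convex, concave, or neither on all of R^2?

convex

L is quadratic, so its Hessian is the constant matrix H = [[6, -4], [-4, 8]].
det(H) = 32, tr(H) = 14.
det(H) > 0 and tr(H) > 0, so H is positive definite everywhere: convex.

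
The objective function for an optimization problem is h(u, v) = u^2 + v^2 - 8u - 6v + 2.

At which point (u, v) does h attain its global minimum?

h(u,v) separates as P(u) + Q(v) + 2, so its minimum is min P + min Q + 2.
P'(u) = 2u - 8 vanishes at u ∈ {4}; Q'(v) = 2v - 6 vanishes at v ∈ {3}.
Local minima of P (where P''>0): P(4)=-16. Local minima of Q: Q(3)=-9.
So the global minimum of h is P(4) + Q(3) + 2 = -16 − 9 + 2 = -23, attained at (4, 3).

(4, 3)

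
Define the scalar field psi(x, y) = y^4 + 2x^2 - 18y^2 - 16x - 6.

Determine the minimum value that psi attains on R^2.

psi(x,y) separates as P(x) + Q(y) − 6, so its minimum is min P + min Q − 6.
P'(x) = 4x - 16 vanishes at x ∈ {4}; Q'(y) = 4y(y - 3)(y + 3) vanishes at y ∈ {-3, 0, 3}.
Local minima of P (where P''>0): P(4)=-32. Local minima of Q: Q(-3)=-81, Q(3)=-81.
So the global minimum of psi is P(4) + Q(-3) − 6 = -32 − 81 − 6 = -119, attained at (4, -3).

-119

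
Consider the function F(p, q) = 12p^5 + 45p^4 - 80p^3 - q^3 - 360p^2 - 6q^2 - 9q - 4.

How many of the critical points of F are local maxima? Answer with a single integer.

F separates as a function of p plus a function of q, so ∇F=0 decouples.
∂F/∂p = 60p(p - 2)(p + 2)(p + 3) = 0 at p ∈ {-3, -2, 0, 2}; ∂F/∂q = -3(q + 1)(q + 3) = 0 at q ∈ {-3, -1}.
The Hessian is diagonal: diag(F_pp, F_qq). Second derivatives: F_pp(-3)=-900, F_pp(-2)=480, F_pp(0)=-720, F_pp(2)=2400; F_qq(-3)=6, F_qq(-1)=-6.
Local maxima occur where both diagonal entries negative: (-3, -1), (0, -1). Count: 2.

2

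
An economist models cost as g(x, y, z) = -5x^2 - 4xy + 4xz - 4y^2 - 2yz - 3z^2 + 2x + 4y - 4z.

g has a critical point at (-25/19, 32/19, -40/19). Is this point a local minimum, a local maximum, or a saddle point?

The Hessian is constant: H = [[-10, -4, 4], [-4, -8, -2], [4, -2, -6]].
Leading principal minors: Δ₁ = -10, Δ₂ = 64, Δ₃ = -152.
The minors alternate sign starting negative (−, +, −), so H is negative definite: a local maximum.

local maximum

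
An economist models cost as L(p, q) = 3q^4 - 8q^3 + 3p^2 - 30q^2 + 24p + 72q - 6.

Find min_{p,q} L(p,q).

-206

L(p,q) separates as A(p) + B(q) − 6, so its minimum is min A + min B − 6.
A'(p) = 6p + 24 vanishes at p ∈ {-4}; B'(q) = 12(q - 3)(q - 1)(q + 2) vanishes at q ∈ {-2, 1, 3}.
Local minima of A (where A''>0): A(-4)=-48. Local minima of B: B(-2)=-152, B(3)=-27.
So the global minimum of L is A(-4) + B(-2) − 6 = -48 − 152 − 6 = -206, attained at (-4, -2).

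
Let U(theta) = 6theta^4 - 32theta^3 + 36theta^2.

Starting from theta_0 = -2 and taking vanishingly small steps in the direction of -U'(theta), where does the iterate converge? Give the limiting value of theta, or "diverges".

0

U'(theta) = 24theta(theta - 3)(theta - 1), so U'(-2) = -720.
Gradient descent moves in the -U' direction, i.e. theta is increasing.
The nearest critical point in that direction is theta = 0, where U'' = 72 > 0 (a local minimum). The iterate converges there.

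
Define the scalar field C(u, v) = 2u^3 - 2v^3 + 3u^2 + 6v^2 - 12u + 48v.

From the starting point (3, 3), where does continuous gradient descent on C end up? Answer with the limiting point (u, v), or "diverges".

C is separable, so gradient descent decouples: u follows -∂C/∂u, v follows -∂C/∂v.
∂C/∂u = 6(u - 1)(u + 2); at u=3 this is 60, so u decreases.
∂C/∂v = -6(v - 4)(v + 2); at v=3 this is 30, so v decreases.
u converges to its nearest critical value 1 (a local min of the u-part); v converges to -2. The iterate converges to (1, -2).

(1, -2)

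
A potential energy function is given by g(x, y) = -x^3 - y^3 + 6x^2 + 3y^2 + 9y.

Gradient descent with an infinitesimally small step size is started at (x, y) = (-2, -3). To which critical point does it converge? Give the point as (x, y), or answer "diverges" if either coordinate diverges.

g is separable, so gradient descent decouples: x follows -∂g/∂x, y follows -∂g/∂y.
∂g/∂x = -3x(x - 4); at x=-2 this is -36, so x increases.
∂g/∂y = -3(y - 3)(y + 1); at y=-3 this is -36, so y increases.
x converges to its nearest critical value 0 (a local min of the x-part); y converges to -1. The iterate converges to (0, -1).

(0, -1)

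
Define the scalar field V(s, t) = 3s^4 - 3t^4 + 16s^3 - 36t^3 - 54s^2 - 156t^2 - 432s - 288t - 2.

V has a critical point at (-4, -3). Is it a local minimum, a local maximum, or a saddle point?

local minimum

The mixed partial ∂²V/∂s∂t is 0, so the Hessian at any point is diag(V_ss, V_tt) = diag(12(3s^2 + 8s - 9), -12(3t^2 + 18t + 26)).
At (-4, -3): H = diag(84, 12).
Both eigenvalues are positive, so H is positive definite: a local minimum.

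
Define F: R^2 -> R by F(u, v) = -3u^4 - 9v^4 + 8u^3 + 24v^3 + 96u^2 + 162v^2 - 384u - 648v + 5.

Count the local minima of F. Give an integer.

F separates as a function of u plus a function of v, so ∇F=0 decouples.
∂F/∂u = -12(u - 4)(u - 2)(u + 4) = 0 at u ∈ {-4, 2, 4}; ∂F/∂v = -36(v - 3)(v - 2)(v + 3) = 0 at v ∈ {-3, 2, 3}.
The Hessian is diagonal: diag(F_uu, F_vv). Second derivatives: F_uu(-4)=-576, F_uu(2)=144, F_uu(4)=-192; F_vv(-3)=-1080, F_vv(2)=180, F_vv(3)=-216.
Local minima occur where both diagonal entries positive: (2, 2). Count: 1.

1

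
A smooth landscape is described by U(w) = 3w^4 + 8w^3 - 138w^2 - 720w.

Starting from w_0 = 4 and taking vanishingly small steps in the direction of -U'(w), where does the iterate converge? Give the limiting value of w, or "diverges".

5

U'(w) = 12(w - 5)(w + 3)(w + 4), so U'(4) = -672.
Gradient descent moves in the -U' direction, i.e. w is increasing.
The nearest critical point in that direction is w = 5, where U'' = 864 > 0 (a local minimum). The iterate converges there.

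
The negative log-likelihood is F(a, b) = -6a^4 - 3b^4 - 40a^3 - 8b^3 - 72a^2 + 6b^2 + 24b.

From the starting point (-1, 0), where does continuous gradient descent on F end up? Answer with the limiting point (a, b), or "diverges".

(-2, -1)

F is separable, so gradient descent decouples: a follows -∂F/∂a, b follows -∂F/∂b.
∂F/∂a = -24a(a + 2)(a + 3); at a=-1 this is 48, so a decreases.
∂F/∂b = -12(b - 1)(b + 1)(b + 2); at b=0 this is 24, so b decreases.
a converges to its nearest critical value -2 (a local min of the a-part); b converges to -1. The iterate converges to (-2, -1).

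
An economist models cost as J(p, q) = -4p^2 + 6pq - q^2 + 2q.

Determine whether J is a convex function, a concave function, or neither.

J is quadratic, so its Hessian is the constant matrix H = [[-8, 6], [6, -2]].
det(H) = -20, tr(H) = -10.
det(H) < 0, so H is indefinite: neither convex nor concave.

neither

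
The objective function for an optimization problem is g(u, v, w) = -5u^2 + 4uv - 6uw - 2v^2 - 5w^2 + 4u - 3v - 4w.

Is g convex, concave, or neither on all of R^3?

concave

g is quadratic, so its Hessian is the constant matrix H = [[-10, 4, -6], [4, -4, 0], [-6, 0, -10]].
Leading principal minors: -10, 24, -96.
Signs alternate −, +, − ⇒ H ≺ 0 ⇒ concave.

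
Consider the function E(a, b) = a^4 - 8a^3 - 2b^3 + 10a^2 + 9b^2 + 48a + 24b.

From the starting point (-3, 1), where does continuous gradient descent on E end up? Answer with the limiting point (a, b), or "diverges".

E is separable, so gradient descent decouples: a follows -∂E/∂a, b follows -∂E/∂b.
∂E/∂a = 4(a - 4)(a - 3)(a + 1); at a=-3 this is -336, so a increases.
∂E/∂b = -6(b - 4)(b + 1); at b=1 this is 36, so b decreases.
a converges to its nearest critical value -1 (a local min of the a-part); b converges to -1. The iterate converges to (-1, -1).

(-1, -1)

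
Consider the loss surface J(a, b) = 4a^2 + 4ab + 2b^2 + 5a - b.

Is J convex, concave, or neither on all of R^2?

convex

J is quadratic, so its Hessian is the constant matrix H = [[8, 4], [4, 4]].
det(H) = 16, tr(H) = 12.
det(H) > 0 and tr(H) > 0, so H is positive definite everywhere: convex.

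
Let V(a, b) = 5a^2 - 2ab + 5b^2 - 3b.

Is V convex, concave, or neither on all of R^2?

V is quadratic, so its Hessian is the constant matrix H = [[10, -2], [-2, 10]].
det(H) = 96, tr(H) = 20.
det(H) > 0 and tr(H) > 0, so H is positive definite everywhere: convex.

convex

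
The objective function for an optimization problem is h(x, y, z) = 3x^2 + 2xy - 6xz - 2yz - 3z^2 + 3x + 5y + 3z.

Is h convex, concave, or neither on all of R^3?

neither

h is quadratic, so its Hessian is the constant matrix H = [[6, 2, -6], [2, 0, -2], [-6, -2, -6]].
Leading principal minors: 6, -4, 48.
Neither pattern holds ⇒ H is indefinite ⇒ neither convex nor concave.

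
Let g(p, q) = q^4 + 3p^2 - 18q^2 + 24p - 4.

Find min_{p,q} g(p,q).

-133

g(p,q) separates as A(p) + B(q) − 4, so its minimum is min A + min B − 4.
A'(p) = 6p + 24 vanishes at p ∈ {-4}; B'(q) = 4q(q - 3)(q + 3) vanishes at q ∈ {-3, 0, 3}.
Local minima of A (where A''>0): A(-4)=-48. Local minima of B: B(-3)=-81, B(3)=-81.
So the global minimum of g is A(-4) + B(-3) − 4 = -48 − 81 − 4 = -133, attained at (-4, -3).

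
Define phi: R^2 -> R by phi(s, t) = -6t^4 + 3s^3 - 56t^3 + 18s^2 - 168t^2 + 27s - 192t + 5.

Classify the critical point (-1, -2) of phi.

The mixed partial ∂²phi/∂s∂t is 0, so the Hessian at any point is diag(phi_ss, phi_tt) = diag(18(s + 2), -24(3t^2 + 14t + 14)).
At (-1, -2): H = diag(18, 48).
Both eigenvalues are positive, so H is positive definite: a local minimum.

local minimum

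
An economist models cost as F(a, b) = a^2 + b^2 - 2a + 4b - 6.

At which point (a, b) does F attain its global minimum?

(1, -2)

F(a,b) separates as P(a) + Q(b) − 6, so its minimum is min P + min Q − 6.
P'(a) = 2a - 2 vanishes at a ∈ {1}; Q'(b) = 2b + 4 vanishes at b ∈ {-2}.
Local minima of P (where P''>0): P(1)=-1. Local minima of Q: Q(-2)=-4.
So the global minimum of F is P(1) + Q(-2) − 6 = -1 − 4 − 6 = -11, attained at (1, -2).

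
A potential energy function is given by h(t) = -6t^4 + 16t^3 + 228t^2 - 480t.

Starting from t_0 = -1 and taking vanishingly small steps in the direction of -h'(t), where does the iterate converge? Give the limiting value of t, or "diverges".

1

h'(t) = -24(t - 5)(t - 1)(t + 4), so h'(-1) = -864.
Gradient descent moves in the -h' direction, i.e. t is increasing.
The nearest critical point in that direction is t = 1, where h'' = 480 > 0 (a local minimum). The iterate converges there.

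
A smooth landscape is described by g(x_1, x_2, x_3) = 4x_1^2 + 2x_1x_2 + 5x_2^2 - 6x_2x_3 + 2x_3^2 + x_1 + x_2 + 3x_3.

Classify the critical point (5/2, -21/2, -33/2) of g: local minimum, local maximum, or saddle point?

The Hessian is constant: H = [[8, 2, 0], [2, 10, -6], [0, -6, 4]].
Leading principal minors: Δ₁ = 8, Δ₂ = 76, Δ₃ = 16.
All leading minors are positive, so H is positive definite: a local minimum.

local minimum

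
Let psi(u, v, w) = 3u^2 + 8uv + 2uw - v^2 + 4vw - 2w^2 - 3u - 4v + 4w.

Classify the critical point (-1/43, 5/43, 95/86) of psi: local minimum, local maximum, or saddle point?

saddle point

The Hessian is constant: H = [[6, 8, 2], [8, -2, 4], [2, 4, -4]].
Leading principal minors: Δ₁ = 6, Δ₂ = -76, Δ₃ = 344.
The minors fit neither the all-positive nor the alternating-sign pattern, so H is indefinite: a saddle point.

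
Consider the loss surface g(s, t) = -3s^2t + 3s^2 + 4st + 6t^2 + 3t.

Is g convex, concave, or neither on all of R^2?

The term -3s^2t is cubic, so the Hessian is not constant.
∂²g/∂s² = -6t + 6, which takes both signs as t varies (negative for sufficiently large t). A diagonal entry of the Hessian changing sign means the Hessian is neither positive- nor negative-semidefinite on all of R^2.

neither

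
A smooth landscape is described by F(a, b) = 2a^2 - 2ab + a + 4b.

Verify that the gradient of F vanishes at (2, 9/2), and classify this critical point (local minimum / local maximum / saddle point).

∇F = (4a - 2b + 1, -2a + 4); substituting (2, 9/2) gives ∇F = (0, 0), so (2, 9/2) is indeed a critical point.
The Hessian of F is constant: H = [[4, -2], [-2, 0]].
det(H) = 4·0 − (-2)² = -4.
Since det(H) < 0, H is indefinite and the critical point is a saddle point.

saddle point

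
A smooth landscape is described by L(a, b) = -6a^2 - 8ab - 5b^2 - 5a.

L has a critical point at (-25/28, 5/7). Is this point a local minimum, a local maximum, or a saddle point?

local maximum

The Hessian of L is constant: H = [[-12, -8], [-8, -10]].
det(H) = (-12)·(-10) − (-8)² = 56.
det(H) > 0 and tr(H) = -22 < 0, so H is negative definite and the point is a local maximum.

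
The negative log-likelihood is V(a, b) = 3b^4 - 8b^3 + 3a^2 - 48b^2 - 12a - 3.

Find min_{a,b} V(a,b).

-527

V(a,b) separates as P(a) + Q(b) − 3, so its minimum is min P + min Q − 3.
P'(a) = 6a - 12 vanishes at a ∈ {2}; Q'(b) = 12b(b - 4)(b + 2) vanishes at b ∈ {-2, 0, 4}.
Local minima of P (where P''>0): P(2)=-12. Local minima of Q: Q(-2)=-80, Q(4)=-512.
So the global minimum of V is P(2) + Q(4) − 3 = -12 − 512 − 3 = -527, attained at (2, 4).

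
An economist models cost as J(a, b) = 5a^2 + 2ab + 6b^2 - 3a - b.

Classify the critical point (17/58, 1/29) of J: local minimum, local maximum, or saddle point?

local minimum

The Hessian of J is constant: H = [[10, 2], [2, 12]].
det(H) = 10·12 − 2² = 116.
det(H) > 0 and tr(H) = 22 > 0, so H is positive definite and the point is a local minimum.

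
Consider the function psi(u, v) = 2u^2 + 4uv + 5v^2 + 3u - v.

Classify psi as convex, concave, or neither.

psi is quadratic, so its Hessian is the constant matrix H = [[4, 4], [4, 10]].
det(H) = 24, tr(H) = 14.
det(H) > 0 and tr(H) > 0, so H is positive definite everywhere: convex.

convex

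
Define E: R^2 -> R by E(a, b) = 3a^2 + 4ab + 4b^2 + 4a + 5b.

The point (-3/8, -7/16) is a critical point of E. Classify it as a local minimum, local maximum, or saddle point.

The Hessian of E is constant: H = [[6, 4], [4, 8]].
det(H) = 6·8 − 4² = 32.
det(H) > 0 and tr(H) = 14 > 0, so H is positive definite and the point is a local minimum.

local minimum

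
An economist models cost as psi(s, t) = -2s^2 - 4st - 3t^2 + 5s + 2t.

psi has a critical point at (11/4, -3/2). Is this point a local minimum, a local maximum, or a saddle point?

The Hessian of psi is constant: H = [[-4, -4], [-4, -6]].
det(H) = (-4)·(-6) − (-4)² = 8.
det(H) > 0 and tr(H) = -10 < 0, so H is negative definite and the point is a local maximum.

local maximum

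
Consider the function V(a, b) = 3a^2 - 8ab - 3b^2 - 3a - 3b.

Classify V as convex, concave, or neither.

V is quadratic, so its Hessian is the constant matrix H = [[6, -8], [-8, -6]].
det(H) = -100, tr(H) = 0.
det(H) < 0, so H is indefinite: neither convex nor concave.

neither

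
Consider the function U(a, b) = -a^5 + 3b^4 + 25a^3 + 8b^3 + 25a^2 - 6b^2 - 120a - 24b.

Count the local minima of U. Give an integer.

U separates as a function of a plus a function of b, so ∇U=0 decouples.
∂U/∂a = -5(a - 4)(a - 1)(a + 2)(a + 3) = 0 at a ∈ {-3, -2, 1, 4}; ∂U/∂b = 12(b - 1)(b + 1)(b + 2) = 0 at b ∈ {-2, -1, 1}.
The Hessian is diagonal: diag(U_aa, U_bb). Second derivatives: U_aa(-3)=140, U_aa(-2)=-90, U_aa(1)=180, U_aa(4)=-630; U_bb(-2)=36, U_bb(-1)=-24, U_bb(1)=72.
Local minima occur where both diagonal entries positive: (-3, -2), (-3, 1), (1, -2), (1, 1). Count: 4.

4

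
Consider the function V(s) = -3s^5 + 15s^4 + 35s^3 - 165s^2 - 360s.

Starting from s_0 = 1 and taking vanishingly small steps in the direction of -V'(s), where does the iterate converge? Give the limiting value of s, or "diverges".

V'(s) = -15(s - 4)(s - 3)(s + 1)(s + 2), so V'(1) = -540.
Gradient descent moves in the -V' direction, i.e. s is increasing.
The nearest critical point in that direction is s = 3, where V'' = 300 > 0 (a local minimum). The iterate converges there.

3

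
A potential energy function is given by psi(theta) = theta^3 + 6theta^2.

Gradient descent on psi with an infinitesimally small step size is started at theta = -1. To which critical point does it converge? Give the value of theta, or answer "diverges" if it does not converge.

psi'(theta) = 3theta(theta + 4), so psi'(-1) = -9.
Gradient descent moves in the -psi' direction, i.e. theta is increasing.
The nearest critical point in that direction is theta = 0, where psi'' = 12 > 0 (a local minimum). The iterate converges there.

0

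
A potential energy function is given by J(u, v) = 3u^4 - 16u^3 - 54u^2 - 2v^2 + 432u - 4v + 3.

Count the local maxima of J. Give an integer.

J separates as a function of u plus a function of v, so ∇J=0 decouples.
∂J/∂u = 12(u - 4)(u - 3)(u + 3) = 0 at u ∈ {-3, 3, 4}; ∂J/∂v = -4(v + 1) = 0 at v ∈ {-1}.
The Hessian is diagonal: diag(J_uu, J_vv). Second derivatives: J_uu(-3)=504, J_uu(3)=-72, J_uu(4)=84; J_vv(-1)=-4.
Local maxima occur where both diagonal entries negative: (3, -1). Count: 1.

1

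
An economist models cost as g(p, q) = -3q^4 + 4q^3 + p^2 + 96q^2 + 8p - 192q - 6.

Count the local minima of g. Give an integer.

g separates as a function of p plus a function of q, so ∇g=0 decouples.
∂g/∂p = 2(p + 4) = 0 at p ∈ {-4}; ∂g/∂q = -12(q - 4)(q - 1)(q + 4) = 0 at q ∈ {-4, 1, 4}.
The Hessian is diagonal: diag(g_pp, g_qq). Second derivatives: g_pp(-4)=2; g_qq(-4)=-480, g_qq(1)=180, g_qq(4)=-288.
Local minima occur where both diagonal entries positive: (-4, 1). Count: 1.

1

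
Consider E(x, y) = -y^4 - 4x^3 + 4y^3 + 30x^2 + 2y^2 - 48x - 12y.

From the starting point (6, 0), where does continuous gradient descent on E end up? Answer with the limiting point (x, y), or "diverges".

E is separable, so gradient descent decouples: x follows -∂E/∂x, y follows -∂E/∂y.
∂E/∂x = -12(x - 4)(x - 1); at x=6 this is -120, so x increases.
∂E/∂y = -4(y - 3)(y - 1)(y + 1); at y=0 this is -12, so y increases.
The x-coordinate has no critical point in that direction and runs off to infinity.

diverges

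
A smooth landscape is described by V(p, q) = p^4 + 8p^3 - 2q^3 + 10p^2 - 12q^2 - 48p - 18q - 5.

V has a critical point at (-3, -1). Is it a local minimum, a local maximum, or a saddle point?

local maximum

The mixed partial ∂²V/∂p∂q is 0, so the Hessian at any point is diag(V_pp, V_qq) = diag(4(3p^2 + 12p + 5), -12(q + 2)).
At (-3, -1): H = diag(-16, -12).
Both eigenvalues are negative, so H is negative definite: a local maximum.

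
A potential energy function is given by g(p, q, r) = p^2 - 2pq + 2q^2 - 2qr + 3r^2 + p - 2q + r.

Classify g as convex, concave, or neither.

convex

g is quadratic, so its Hessian is the constant matrix H = [[2, -2, 0], [-2, 4, -2], [0, -2, 6]].
Leading principal minors: 2, 4, 16.
All positive ⇒ H ≻ 0 ⇒ convex.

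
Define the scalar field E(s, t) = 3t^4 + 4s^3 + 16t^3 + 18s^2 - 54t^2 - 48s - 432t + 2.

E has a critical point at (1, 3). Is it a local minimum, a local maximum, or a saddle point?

The mixed partial ∂²E/∂s∂t is 0, so the Hessian at any point is diag(E_ss, E_tt) = diag(12(2s + 3), 12(3t^2 + 8t - 9)).
At (1, 3): H = diag(60, 504).
Both eigenvalues are positive, so H is positive definite: a local minimum.

local minimum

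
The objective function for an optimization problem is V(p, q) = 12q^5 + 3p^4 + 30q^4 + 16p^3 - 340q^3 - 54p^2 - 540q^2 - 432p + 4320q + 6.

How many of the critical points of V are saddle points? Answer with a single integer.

6

V separates as a function of p plus a function of q, so ∇V=0 decouples.
∂V/∂p = 12(p - 3)(p + 3)(p + 4) = 0 at p ∈ {-4, -3, 3}; ∂V/∂q = 60(q - 3)(q - 2)(q + 3)(q + 4) = 0 at q ∈ {-4, -3, 2, 3}.
The Hessian is diagonal: diag(V_pp, V_qq). Second derivatives: V_pp(-4)=84, V_pp(-3)=-72, V_pp(3)=504; V_qq(-4)=-2520, V_qq(-3)=1800, V_qq(2)=-1800, V_qq(3)=2520.
Saddle points occur where the two diagonal entries have opposite signs: (-4, -4), (-4, 2), (-3, -3), (-3, 3), (3, -4), (3, 2). Count: 6.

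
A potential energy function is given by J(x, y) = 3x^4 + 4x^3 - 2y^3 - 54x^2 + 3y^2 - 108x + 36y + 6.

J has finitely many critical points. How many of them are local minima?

2

J separates as a function of x plus a function of y, so ∇J=0 decouples.
∂J/∂x = 12(x - 3)(x + 1)(x + 3) = 0 at x ∈ {-3, -1, 3}; ∂J/∂y = -6(y - 3)(y + 2) = 0 at y ∈ {-2, 3}.
The Hessian is diagonal: diag(J_xx, J_yy). Second derivatives: J_xx(-3)=144, J_xx(-1)=-96, J_xx(3)=288; J_yy(-2)=30, J_yy(3)=-30.
Local minima occur where both diagonal entries positive: (-3, -2), (3, -2). Count: 2.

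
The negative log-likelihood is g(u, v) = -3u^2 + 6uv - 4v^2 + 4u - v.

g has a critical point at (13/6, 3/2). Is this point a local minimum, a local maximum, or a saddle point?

The Hessian of g is constant: H = [[-6, 6], [6, -8]].
det(H) = (-6)·(-8) − 6² = 12.
det(H) > 0 and tr(H) = -14 < 0, so H is negative definite and the point is a local maximum.

local maximum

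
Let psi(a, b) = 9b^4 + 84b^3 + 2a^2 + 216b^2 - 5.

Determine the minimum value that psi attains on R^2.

psi(a,b) separates as P(a) + Q(b) − 5, so its minimum is min P + min Q − 5.
P'(a) = 4a vanishes at a ∈ {0}; Q'(b) = 36b(b + 3)(b + 4) vanishes at b ∈ {-4, -3, 0}.
Local minima of P (where P''>0): P(0)=0. Local minima of Q: Q(-4)=384, Q(0)=0.
So the global minimum of psi is P(0) + Q(0) − 5 = 0 + 0 − 5 = -5, attained at (0, 0).

-5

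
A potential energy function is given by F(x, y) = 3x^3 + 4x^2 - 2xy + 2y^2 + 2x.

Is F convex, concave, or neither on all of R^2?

neither

The term 3x^3 is cubic, so the Hessian is not constant.
∂²F/∂x² = 18x + 8, which takes both signs as x varies (negative for sufficiently negative x). A diagonal entry of the Hessian changing sign means the Hessian is neither positive- nor negative-semidefinite on all of R^2.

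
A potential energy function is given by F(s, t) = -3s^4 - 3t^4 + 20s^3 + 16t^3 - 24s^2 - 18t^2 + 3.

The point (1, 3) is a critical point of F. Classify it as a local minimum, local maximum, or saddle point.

saddle point

The mixed partial ∂²F/∂s∂t is 0, so the Hessian at any point is diag(F_ss, F_tt) = diag(12(-3s^2 + 10s - 4), 12(-3t^2 + 8t - 3)).
At (1, 3): H = diag(36, -72).
The eigenvalues have opposite signs, so H is indefinite: a saddle point.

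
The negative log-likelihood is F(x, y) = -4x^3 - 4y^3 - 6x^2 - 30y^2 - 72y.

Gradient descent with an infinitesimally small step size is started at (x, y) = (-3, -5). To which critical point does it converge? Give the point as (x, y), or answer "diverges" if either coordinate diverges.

(-1, -3)

F is separable, so gradient descent decouples: x follows -∂F/∂x, y follows -∂F/∂y.
∂F/∂x = -12x(x + 1); at x=-3 this is -72, so x increases.
∂F/∂y = -12(y + 2)(y + 3); at y=-5 this is -72, so y increases.
x converges to its nearest critical value -1 (a local min of the x-part); y converges to -3. The iterate converges to (-1, -3).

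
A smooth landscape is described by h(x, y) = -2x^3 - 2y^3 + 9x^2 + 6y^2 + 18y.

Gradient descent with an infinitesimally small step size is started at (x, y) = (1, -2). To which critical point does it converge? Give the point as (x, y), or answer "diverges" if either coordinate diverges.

(0, -1)

h is separable, so gradient descent decouples: x follows -∂h/∂x, y follows -∂h/∂y.
∂h/∂x = -6x(x - 3); at x=1 this is 12, so x decreases.
∂h/∂y = -6(y - 3)(y + 1); at y=-2 this is -30, so y increases.
x converges to its nearest critical value 0 (a local min of the x-part); y converges to -1. The iterate converges to (0, -1).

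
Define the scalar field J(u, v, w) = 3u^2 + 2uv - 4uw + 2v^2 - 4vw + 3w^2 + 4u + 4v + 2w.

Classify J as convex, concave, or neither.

J is quadratic, so its Hessian is the constant matrix H = [[6, 2, -4], [2, 4, -4], [-4, -4, 6]].
Leading principal minors: 6, 20, 24.
All positive ⇒ H ≻ 0 ⇒ convex.

convex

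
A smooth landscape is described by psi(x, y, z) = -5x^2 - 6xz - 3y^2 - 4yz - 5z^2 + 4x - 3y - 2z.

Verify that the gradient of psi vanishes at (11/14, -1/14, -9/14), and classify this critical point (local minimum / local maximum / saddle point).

∇psi = (-10x - 6z + 4, -6y - 4z - 3, -6x - 4y - 10z - 2); substituting (11/14, -1/14, -9/14) gives ∇psi = (0, 0, 0), so (11/14, -1/14, -9/14) is indeed a critical point.
The Hessian is constant: H = [[-10, 0, -6], [0, -6, -4], [-6, -4, -10]].
Leading principal minors: Δ₁ = -10, Δ₂ = 60, Δ₃ = -224.
The minors alternate sign starting negative (−, +, −), so H is negative definite: a local maximum.

local maximum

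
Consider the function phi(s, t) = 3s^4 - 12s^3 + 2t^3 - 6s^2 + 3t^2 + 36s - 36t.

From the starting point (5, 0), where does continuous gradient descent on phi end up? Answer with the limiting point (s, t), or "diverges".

phi is separable, so gradient descent decouples: s follows -∂phi/∂s, t follows -∂phi/∂t.
∂phi/∂s = 12(s - 3)(s - 1)(s + 1); at s=5 this is 576, so s decreases.
∂phi/∂t = 6(t - 2)(t + 3); at t=0 this is -36, so t increases.
s converges to its nearest critical value 3 (a local min of the s-part); t converges to 2. The iterate converges to (3, 2).

(3, 2)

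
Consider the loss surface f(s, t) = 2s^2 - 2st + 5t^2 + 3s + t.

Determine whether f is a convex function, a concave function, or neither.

convex

f is quadratic, so its Hessian is the constant matrix H = [[4, -2], [-2, 10]].
det(H) = 36, tr(H) = 14.
det(H) > 0 and tr(H) > 0, so H is positive definite everywhere: convex.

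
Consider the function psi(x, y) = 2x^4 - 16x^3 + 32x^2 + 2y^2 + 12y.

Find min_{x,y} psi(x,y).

-18

psi(x,y) separates as P(x) + Q(y), so its minimum is min P + min Q.
P'(x) = 8x(x - 4)(x - 2) vanishes at x ∈ {0, 2, 4}; Q'(y) = 4y + 12 vanishes at y ∈ {-3}.
Local minima of P (where P''>0): P(0)=0, P(4)=0. Local minima of Q: Q(-3)=-18.
So the global minimum of psi is P(0) + Q(-3) = 0 − 18 = -18, attained at (0, -3).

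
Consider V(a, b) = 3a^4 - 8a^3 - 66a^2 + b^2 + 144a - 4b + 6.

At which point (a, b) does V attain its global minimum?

(-3, 2)

V(a,b) separates as P(a) + Q(b) + 6, so its minimum is min P + min Q + 6.
P'(a) = 12(a - 4)(a - 1)(a + 3) vanishes at a ∈ {-3, 1, 4}; Q'(b) = 2b - 4 vanishes at b ∈ {2}.
Local minima of P (where P''>0): P(-3)=-567, P(4)=-224. Local minima of Q: Q(2)=-4.
So the global minimum of V is P(-3) + Q(2) + 6 = -567 − 4 + 6 = -565, attained at (-3, 2).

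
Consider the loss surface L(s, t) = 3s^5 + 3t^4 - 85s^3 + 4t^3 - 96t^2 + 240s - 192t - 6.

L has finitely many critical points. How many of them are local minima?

4

L separates as a function of s plus a function of t, so ∇L=0 decouples.
∂L/∂s = 15(s - 4)(s - 1)(s + 1)(s + 4) = 0 at s ∈ {-4, -1, 1, 4}; ∂L/∂t = 12(t - 4)(t + 1)(t + 4) = 0 at t ∈ {-4, -1, 4}.
The Hessian is diagonal: diag(L_ss, L_tt). Second derivatives: L_ss(-4)=-1800, L_ss(-1)=450, L_ss(1)=-450, L_ss(4)=1800; L_tt(-4)=288, L_tt(-1)=-180, L_tt(4)=480.
Local minima occur where both diagonal entries positive: (-1, -4), (-1, 4), (4, -4), (4, 4). Count: 4.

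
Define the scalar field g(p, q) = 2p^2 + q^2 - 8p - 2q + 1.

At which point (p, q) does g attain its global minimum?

(2, 1)

g(p,q) separates as A(p) + B(q) + 1, so its minimum is min A + min B + 1.
A'(p) = 4p - 8 vanishes at p ∈ {2}; B'(q) = 2q - 2 vanishes at q ∈ {1}.
Local minima of A (where A''>0): A(2)=-8. Local minima of B: B(1)=-1.
So the global minimum of g is A(2) + B(1) + 1 = -8 − 1 + 1 = -8, attained at (2, 1).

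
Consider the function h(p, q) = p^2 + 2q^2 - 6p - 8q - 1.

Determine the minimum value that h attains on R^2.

-18

h(p,q) separates as A(p) + B(q) − 1, so its minimum is min A + min B − 1.
A'(p) = 2p - 6 vanishes at p ∈ {3}; B'(q) = 4q - 8 vanishes at q ∈ {2}.
Local minima of A (where A''>0): A(3)=-9. Local minima of B: B(2)=-8.
So the global minimum of h is A(3) + B(2) − 1 = -9 − 8 − 1 = -18, attained at (3, 2).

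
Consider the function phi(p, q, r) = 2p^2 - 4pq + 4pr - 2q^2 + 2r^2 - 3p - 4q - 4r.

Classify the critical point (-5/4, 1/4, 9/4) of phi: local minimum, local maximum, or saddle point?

The Hessian is constant: H = [[4, -4, 4], [-4, -4, 0], [4, 0, 4]].
Leading principal minors: Δ₁ = 4, Δ₂ = -32, Δ₃ = -64.
The minors fit neither the all-positive nor the alternating-sign pattern, so H is indefinite: a saddle point.

saddle point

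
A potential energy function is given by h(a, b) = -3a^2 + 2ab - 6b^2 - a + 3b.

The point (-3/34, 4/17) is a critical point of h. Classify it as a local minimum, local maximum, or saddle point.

The Hessian of h is constant: H = [[-6, 2], [2, -12]].
det(H) = (-6)·(-12) − 2² = 68.
det(H) > 0 and tr(H) = -18 < 0, so H is negative definite and the point is a local maximum.

local maximum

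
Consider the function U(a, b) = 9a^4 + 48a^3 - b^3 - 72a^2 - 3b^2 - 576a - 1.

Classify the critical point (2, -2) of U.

The mixed partial ∂²U/∂a∂b is 0, so the Hessian at any point is diag(U_aa, U_bb) = diag(36(3a^2 + 8a - 4), -6(b + 1)).
At (2, -2): H = diag(864, 6).
Both eigenvalues are positive, so H is positive definite: a local minimum.

local minimum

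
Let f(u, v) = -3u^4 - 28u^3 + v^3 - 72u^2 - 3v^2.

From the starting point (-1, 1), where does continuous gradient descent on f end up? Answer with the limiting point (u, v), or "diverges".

f is separable, so gradient descent decouples: u follows -∂f/∂u, v follows -∂f/∂v.
∂f/∂u = -12u(u + 3)(u + 4); at u=-1 this is 72, so u decreases.
∂f/∂v = 3v(v - 2); at v=1 this is -3, so v increases.
u converges to its nearest critical value -3 (a local min of the u-part); v converges to 2. The iterate converges to (-3, 2).

(-3, 2)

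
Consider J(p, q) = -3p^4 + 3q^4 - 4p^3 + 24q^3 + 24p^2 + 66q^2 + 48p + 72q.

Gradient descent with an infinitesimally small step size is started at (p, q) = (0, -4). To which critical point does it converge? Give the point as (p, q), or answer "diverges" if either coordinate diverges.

(-1, -3)

J is separable, so gradient descent decouples: p follows -∂J/∂p, q follows -∂J/∂q.
∂J/∂p = -12(p - 2)(p + 1)(p + 2); at p=0 this is 48, so p decreases.
∂J/∂q = 12(q + 1)(q + 2)(q + 3); at q=-4 this is -72, so q increases.
p converges to its nearest critical value -1 (a local min of the p-part); q converges to -3. The iterate converges to (-1, -3).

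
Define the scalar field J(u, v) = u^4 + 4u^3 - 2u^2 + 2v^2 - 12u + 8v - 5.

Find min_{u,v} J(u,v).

J(u,v) separates as P(u) + Q(v) − 5, so its minimum is min P + min Q − 5.
P'(u) = 4(u - 1)(u + 1)(u + 3) vanishes at u ∈ {-3, -1, 1}; Q'(v) = 4v + 8 vanishes at v ∈ {-2}.
Local minima of P (where P''>0): P(-3)=-9, P(1)=-9. Local minima of Q: Q(-2)=-8.
So the global minimum of J is P(-3) + Q(-2) − 5 = -9 − 8 − 5 = -22, attained at (-3, -2).

-22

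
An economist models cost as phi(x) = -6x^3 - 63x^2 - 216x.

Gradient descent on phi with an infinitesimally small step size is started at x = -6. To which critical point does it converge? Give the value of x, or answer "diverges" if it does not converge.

-4

phi'(x) = -18(x + 3)(x + 4), so phi'(-6) = -108.
Gradient descent moves in the -phi' direction, i.e. x is increasing.
The nearest critical point in that direction is x = -4, where phi'' = 18 > 0 (a local minimum). The iterate converges there.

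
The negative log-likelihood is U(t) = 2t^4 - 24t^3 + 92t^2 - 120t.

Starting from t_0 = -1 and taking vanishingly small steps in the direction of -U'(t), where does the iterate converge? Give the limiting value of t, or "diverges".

U'(t) = 8(t - 5)(t - 3)(t - 1), so U'(-1) = -384.
Gradient descent moves in the -U' direction, i.e. t is increasing.
The nearest critical point in that direction is t = 1, where U'' = 64 > 0 (a local minimum). The iterate converges there.

1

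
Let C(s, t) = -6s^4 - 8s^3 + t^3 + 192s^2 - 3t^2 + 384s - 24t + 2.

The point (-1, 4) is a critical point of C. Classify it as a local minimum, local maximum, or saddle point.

local minimum

The mixed partial ∂²C/∂s∂t is 0, so the Hessian at any point is diag(C_ss, C_tt) = diag(24(-3s^2 - 2s + 16), 6(t - 1)).
At (-1, 4): H = diag(360, 18).
Both eigenvalues are positive, so H is positive definite: a local minimum.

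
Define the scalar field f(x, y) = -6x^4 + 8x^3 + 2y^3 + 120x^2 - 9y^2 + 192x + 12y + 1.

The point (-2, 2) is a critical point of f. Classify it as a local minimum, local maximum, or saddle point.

saddle point

The mixed partial ∂²f/∂x∂y is 0, so the Hessian at any point is diag(f_xx, f_yy) = diag(24(-3x^2 + 2x + 10), 6(2y - 3)).
At (-2, 2): H = diag(-144, 6).
The eigenvalues have opposite signs, so H is indefinite: a saddle point.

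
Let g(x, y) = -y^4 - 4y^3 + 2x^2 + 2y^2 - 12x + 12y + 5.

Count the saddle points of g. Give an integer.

g separates as a function of x plus a function of y, so ∇g=0 decouples.
∂g/∂x = 4(x - 3) = 0 at x ∈ {3}; ∂g/∂y = -4(y - 1)(y + 1)(y + 3) = 0 at y ∈ {-3, -1, 1}.
The Hessian is diagonal: diag(g_xx, g_yy). Second derivatives: g_xx(3)=4; g_yy(-3)=-32, g_yy(-1)=16, g_yy(1)=-32.
Saddle points occur where the two diagonal entries have opposite signs: (3, -3), (3, 1). Count: 2.

2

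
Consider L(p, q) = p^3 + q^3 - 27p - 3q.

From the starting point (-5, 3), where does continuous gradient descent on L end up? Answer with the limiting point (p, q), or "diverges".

L is separable, so gradient descent decouples: p follows -∂L/∂p, q follows -∂L/∂q.
∂L/∂p = 3(p - 3)(p + 3); at p=-5 this is 48, so p decreases.
∂L/∂q = 3(q - 1)(q + 1); at q=3 this is 24, so q decreases.
The p-coordinate has no critical point in that direction and runs off to infinity.

diverges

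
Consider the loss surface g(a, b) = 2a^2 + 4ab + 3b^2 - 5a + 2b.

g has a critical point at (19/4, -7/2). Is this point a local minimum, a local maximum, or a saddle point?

The Hessian of g is constant: H = [[4, 4], [4, 6]].
det(H) = 4·6 − 4² = 8.
det(H) > 0 and tr(H) = 10 > 0, so H is positive definite and the point is a local minimum.

local minimum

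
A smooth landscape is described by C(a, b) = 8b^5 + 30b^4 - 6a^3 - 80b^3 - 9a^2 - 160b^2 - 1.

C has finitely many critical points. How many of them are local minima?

C separates as a function of a plus a function of b, so ∇C=0 decouples.
∂C/∂a = -18a(a + 1) = 0 at a ∈ {-1, 0}; ∂C/∂b = 40b(b - 2)(b + 1)(b + 4) = 0 at b ∈ {-4, -1, 0, 2}.
The Hessian is diagonal: diag(C_aa, C_bb). Second derivatives: C_aa(-1)=18, C_aa(0)=-18; C_bb(-4)=-2880, C_bb(-1)=360, C_bb(0)=-320, C_bb(2)=1440.
Local minima occur where both diagonal entries positive: (-1, -1), (-1, 2). Count: 2.

2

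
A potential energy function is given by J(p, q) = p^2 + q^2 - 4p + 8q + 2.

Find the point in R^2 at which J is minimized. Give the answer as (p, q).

(2, -4)

J(p,q) separates as A(p) + B(q) + 2, so its minimum is min A + min B + 2.
A'(p) = 2p - 4 vanishes at p ∈ {2}; B'(q) = 2q + 8 vanishes at q ∈ {-4}.
Local minima of A (where A''>0): A(2)=-4. Local minima of B: B(-4)=-16.
So the global minimum of J is A(2) + B(-4) + 2 = -4 − 16 + 2 = -18, attained at (2, -4).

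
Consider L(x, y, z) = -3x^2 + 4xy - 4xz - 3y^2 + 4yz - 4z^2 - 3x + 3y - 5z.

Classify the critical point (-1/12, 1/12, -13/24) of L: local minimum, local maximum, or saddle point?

The Hessian is constant: H = [[-6, 4, -4], [4, -6, 4], [-4, 4, -8]].
Leading principal minors: Δ₁ = -6, Δ₂ = 20, Δ₃ = -96.
The minors alternate sign starting negative (−, +, −), so H is negative definite: a local maximum.

local maximum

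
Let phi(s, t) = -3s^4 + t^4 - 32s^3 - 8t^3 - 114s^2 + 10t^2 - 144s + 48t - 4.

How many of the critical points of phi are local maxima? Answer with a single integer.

phi separates as a function of s plus a function of t, so ∇phi=0 decouples.
∂phi/∂s = -12(s + 1)(s + 3)(s + 4) = 0 at s ∈ {-4, -3, -1}; ∂phi/∂t = 4(t - 4)(t - 3)(t + 1) = 0 at t ∈ {-1, 3, 4}.
The Hessian is diagonal: diag(phi_ss, phi_tt). Second derivatives: phi_ss(-4)=-36, phi_ss(-3)=24, phi_ss(-1)=-72; phi_tt(-1)=80, phi_tt(3)=-16, phi_tt(4)=20.
Local maxima occur where both diagonal entries negative: (-4, 3), (-1, 3). Count: 2.

2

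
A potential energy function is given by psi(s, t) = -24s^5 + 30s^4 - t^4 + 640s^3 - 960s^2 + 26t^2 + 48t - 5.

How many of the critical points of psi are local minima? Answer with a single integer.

psi separates as a function of s plus a function of t, so ∇psi=0 decouples.
∂psi/∂s = -120s(s - 4)(s - 1)(s + 4) = 0 at s ∈ {-4, 0, 1, 4}; ∂psi/∂t = -4(t - 4)(t + 1)(t + 3) = 0 at t ∈ {-3, -1, 4}.
The Hessian is diagonal: diag(psi_ss, psi_tt). Second derivatives: psi_ss(-4)=19200, psi_ss(0)=-1920, psi_ss(1)=1800, psi_ss(4)=-11520; psi_tt(-3)=-56, psi_tt(-1)=40, psi_tt(4)=-140.
Local minima occur where both diagonal entries positive: (-4, -1), (1, -1). Count: 2.

2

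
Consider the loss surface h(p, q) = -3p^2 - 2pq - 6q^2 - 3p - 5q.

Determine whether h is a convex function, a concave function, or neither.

concave

h is quadratic, so its Hessian is the constant matrix H = [[-6, -2], [-2, -12]].
det(H) = 68, tr(H) = -18.
det(H) > 0 and tr(H) < 0, so H is negative definite everywhere: concave.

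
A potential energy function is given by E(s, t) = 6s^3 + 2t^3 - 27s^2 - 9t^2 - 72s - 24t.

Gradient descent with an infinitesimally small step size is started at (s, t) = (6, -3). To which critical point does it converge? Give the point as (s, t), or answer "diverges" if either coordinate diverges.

diverges

E is separable, so gradient descent decouples: s follows -∂E/∂s, t follows -∂E/∂t.
∂E/∂s = 18(s - 4)(s + 1); at s=6 this is 252, so s decreases.
∂E/∂t = 6(t - 4)(t + 1); at t=-3 this is 84, so t decreases.
The t-coordinate has no critical point in that direction and runs off to infinity.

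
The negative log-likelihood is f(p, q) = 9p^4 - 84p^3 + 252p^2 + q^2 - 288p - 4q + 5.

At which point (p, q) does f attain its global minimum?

(4, 2)

f(p,q) separates as A(p) + B(q) + 5, so its minimum is min A + min B + 5.
A'(p) = 36(p - 4)(p - 2)(p - 1) vanishes at p ∈ {1, 2, 4}; B'(q) = 2q - 4 vanishes at q ∈ {2}.
Local minima of A (where A''>0): A(1)=-111, A(4)=-192. Local minima of B: B(2)=-4.
So the global minimum of f is A(4) + B(2) + 5 = -192 − 4 + 5 = -191, attained at (4, 2).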